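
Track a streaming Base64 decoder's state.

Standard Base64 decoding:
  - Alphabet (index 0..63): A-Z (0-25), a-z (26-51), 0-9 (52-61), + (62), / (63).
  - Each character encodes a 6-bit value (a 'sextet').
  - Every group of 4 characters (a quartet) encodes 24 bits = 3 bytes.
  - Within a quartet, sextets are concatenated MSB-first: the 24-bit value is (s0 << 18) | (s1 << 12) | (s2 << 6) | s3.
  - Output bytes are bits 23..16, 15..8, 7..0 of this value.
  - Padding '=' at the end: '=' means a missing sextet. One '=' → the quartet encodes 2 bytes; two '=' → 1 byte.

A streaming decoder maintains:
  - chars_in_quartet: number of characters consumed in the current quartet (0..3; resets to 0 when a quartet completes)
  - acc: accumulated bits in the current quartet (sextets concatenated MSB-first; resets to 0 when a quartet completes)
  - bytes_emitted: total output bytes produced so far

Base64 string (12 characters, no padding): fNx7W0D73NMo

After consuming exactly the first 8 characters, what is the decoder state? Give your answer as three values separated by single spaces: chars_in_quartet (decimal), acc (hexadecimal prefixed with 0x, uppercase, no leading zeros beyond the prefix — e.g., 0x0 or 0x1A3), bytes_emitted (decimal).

After char 0 ('f'=31): chars_in_quartet=1 acc=0x1F bytes_emitted=0
After char 1 ('N'=13): chars_in_quartet=2 acc=0x7CD bytes_emitted=0
After char 2 ('x'=49): chars_in_quartet=3 acc=0x1F371 bytes_emitted=0
After char 3 ('7'=59): chars_in_quartet=4 acc=0x7CDC7B -> emit 7C DC 7B, reset; bytes_emitted=3
After char 4 ('W'=22): chars_in_quartet=1 acc=0x16 bytes_emitted=3
After char 5 ('0'=52): chars_in_quartet=2 acc=0x5B4 bytes_emitted=3
After char 6 ('D'=3): chars_in_quartet=3 acc=0x16D03 bytes_emitted=3
After char 7 ('7'=59): chars_in_quartet=4 acc=0x5B40FB -> emit 5B 40 FB, reset; bytes_emitted=6

Answer: 0 0x0 6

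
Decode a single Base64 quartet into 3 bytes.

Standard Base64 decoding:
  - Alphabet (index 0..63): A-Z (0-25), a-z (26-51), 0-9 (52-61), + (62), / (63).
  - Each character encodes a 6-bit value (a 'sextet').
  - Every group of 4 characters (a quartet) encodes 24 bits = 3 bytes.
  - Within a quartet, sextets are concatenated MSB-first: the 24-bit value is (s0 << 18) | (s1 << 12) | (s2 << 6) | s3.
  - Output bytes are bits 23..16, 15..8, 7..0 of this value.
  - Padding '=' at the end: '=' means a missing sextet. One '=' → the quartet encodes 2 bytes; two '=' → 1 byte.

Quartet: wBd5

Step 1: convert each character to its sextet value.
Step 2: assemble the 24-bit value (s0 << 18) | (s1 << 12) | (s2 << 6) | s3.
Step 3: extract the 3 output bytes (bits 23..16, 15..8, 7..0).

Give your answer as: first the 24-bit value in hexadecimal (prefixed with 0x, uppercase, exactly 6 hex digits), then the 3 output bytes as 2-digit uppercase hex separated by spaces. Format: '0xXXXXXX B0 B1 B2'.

Answer: 0xC01779 C0 17 79

Derivation:
Sextets: w=48, B=1, d=29, 5=57
24-bit: (48<<18) | (1<<12) | (29<<6) | 57
      = 0xC00000 | 0x001000 | 0x000740 | 0x000039
      = 0xC01779
Bytes: (v>>16)&0xFF=C0, (v>>8)&0xFF=17, v&0xFF=79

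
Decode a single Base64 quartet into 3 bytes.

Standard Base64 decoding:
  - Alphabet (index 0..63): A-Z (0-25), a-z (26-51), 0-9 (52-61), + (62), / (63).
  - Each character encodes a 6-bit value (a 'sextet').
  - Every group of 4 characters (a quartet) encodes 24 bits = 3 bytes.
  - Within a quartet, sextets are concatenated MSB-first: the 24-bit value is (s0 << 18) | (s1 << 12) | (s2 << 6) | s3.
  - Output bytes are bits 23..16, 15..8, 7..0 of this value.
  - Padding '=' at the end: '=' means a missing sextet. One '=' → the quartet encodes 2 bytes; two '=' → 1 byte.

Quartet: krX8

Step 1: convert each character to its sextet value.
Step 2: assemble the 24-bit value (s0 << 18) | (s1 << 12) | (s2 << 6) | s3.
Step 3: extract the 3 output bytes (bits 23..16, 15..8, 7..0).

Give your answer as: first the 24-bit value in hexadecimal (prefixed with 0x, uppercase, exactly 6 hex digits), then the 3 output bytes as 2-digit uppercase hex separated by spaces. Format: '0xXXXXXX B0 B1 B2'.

Sextets: k=36, r=43, X=23, 8=60
24-bit: (36<<18) | (43<<12) | (23<<6) | 60
      = 0x900000 | 0x02B000 | 0x0005C0 | 0x00003C
      = 0x92B5FC
Bytes: (v>>16)&0xFF=92, (v>>8)&0xFF=B5, v&0xFF=FC

Answer: 0x92B5FC 92 B5 FC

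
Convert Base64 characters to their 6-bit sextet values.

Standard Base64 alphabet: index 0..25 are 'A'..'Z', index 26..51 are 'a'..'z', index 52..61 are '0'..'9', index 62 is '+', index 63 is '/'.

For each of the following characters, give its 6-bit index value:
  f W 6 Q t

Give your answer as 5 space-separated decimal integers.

'f': a..z range, 26 + ord('f') − ord('a') = 31
'W': A..Z range, ord('W') − ord('A') = 22
'6': 0..9 range, 52 + ord('6') − ord('0') = 58
'Q': A..Z range, ord('Q') − ord('A') = 16
't': a..z range, 26 + ord('t') − ord('a') = 45

Answer: 31 22 58 16 45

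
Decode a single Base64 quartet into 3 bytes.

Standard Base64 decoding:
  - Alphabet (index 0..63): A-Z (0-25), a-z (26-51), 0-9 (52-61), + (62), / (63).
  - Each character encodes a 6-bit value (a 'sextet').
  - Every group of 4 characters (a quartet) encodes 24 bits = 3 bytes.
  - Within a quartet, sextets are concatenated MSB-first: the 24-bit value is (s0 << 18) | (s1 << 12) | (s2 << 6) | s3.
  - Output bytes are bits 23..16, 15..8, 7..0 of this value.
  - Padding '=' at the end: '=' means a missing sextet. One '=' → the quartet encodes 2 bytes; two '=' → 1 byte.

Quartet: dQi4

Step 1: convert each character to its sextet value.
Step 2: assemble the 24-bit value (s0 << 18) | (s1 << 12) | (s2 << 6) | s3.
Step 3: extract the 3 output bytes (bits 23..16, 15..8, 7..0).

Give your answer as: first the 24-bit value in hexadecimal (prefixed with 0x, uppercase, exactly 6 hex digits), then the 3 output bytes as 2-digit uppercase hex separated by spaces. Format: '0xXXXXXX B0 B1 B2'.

Sextets: d=29, Q=16, i=34, 4=56
24-bit: (29<<18) | (16<<12) | (34<<6) | 56
      = 0x740000 | 0x010000 | 0x000880 | 0x000038
      = 0x7508B8
Bytes: (v>>16)&0xFF=75, (v>>8)&0xFF=08, v&0xFF=B8

Answer: 0x7508B8 75 08 B8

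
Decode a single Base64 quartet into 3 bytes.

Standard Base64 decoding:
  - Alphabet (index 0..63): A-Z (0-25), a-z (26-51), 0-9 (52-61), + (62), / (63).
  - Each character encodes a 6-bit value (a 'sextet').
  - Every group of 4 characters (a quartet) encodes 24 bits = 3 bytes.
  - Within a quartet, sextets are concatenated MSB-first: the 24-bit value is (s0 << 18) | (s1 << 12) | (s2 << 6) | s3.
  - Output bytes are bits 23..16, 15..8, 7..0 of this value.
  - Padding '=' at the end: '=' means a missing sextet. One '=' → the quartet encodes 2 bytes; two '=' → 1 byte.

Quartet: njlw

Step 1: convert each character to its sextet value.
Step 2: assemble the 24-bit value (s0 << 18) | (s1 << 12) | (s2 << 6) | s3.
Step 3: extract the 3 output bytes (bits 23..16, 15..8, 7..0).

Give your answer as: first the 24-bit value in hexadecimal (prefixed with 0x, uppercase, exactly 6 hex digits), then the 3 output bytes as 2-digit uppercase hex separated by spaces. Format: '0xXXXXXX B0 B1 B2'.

Answer: 0x9E3970 9E 39 70

Derivation:
Sextets: n=39, j=35, l=37, w=48
24-bit: (39<<18) | (35<<12) | (37<<6) | 48
      = 0x9C0000 | 0x023000 | 0x000940 | 0x000030
      = 0x9E3970
Bytes: (v>>16)&0xFF=9E, (v>>8)&0xFF=39, v&0xFF=70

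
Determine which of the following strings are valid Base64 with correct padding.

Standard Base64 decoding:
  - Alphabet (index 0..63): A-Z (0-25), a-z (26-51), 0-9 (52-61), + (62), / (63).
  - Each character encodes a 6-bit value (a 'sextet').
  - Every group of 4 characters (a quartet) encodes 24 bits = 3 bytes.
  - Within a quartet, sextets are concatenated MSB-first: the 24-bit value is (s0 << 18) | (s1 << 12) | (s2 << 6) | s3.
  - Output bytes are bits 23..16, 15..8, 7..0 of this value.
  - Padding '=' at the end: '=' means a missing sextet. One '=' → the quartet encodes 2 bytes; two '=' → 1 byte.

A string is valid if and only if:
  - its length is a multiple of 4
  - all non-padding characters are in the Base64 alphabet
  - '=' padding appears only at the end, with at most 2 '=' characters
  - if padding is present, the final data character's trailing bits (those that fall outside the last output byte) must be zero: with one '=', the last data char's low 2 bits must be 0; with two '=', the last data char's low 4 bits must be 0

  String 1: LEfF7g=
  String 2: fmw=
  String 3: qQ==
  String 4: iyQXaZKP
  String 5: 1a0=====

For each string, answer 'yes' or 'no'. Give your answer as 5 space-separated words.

Answer: no yes yes yes no

Derivation:
String 1: 'LEfF7g=' → invalid (len=7 not mult of 4)
String 2: 'fmw=' → valid
String 3: 'qQ==' → valid
String 4: 'iyQXaZKP' → valid
String 5: '1a0=====' → invalid (5 pad chars (max 2))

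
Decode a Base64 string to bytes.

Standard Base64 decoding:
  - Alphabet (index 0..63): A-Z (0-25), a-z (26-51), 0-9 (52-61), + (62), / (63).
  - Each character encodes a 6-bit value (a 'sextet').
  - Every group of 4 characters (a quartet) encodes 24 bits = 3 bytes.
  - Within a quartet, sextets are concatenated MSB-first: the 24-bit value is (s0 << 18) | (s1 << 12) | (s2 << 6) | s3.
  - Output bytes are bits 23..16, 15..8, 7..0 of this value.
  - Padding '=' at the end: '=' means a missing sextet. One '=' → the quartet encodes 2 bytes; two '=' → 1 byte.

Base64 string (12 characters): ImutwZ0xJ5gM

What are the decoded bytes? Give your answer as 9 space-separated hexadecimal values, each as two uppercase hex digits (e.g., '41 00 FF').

After char 0 ('I'=8): chars_in_quartet=1 acc=0x8 bytes_emitted=0
After char 1 ('m'=38): chars_in_quartet=2 acc=0x226 bytes_emitted=0
After char 2 ('u'=46): chars_in_quartet=3 acc=0x89AE bytes_emitted=0
After char 3 ('t'=45): chars_in_quartet=4 acc=0x226BAD -> emit 22 6B AD, reset; bytes_emitted=3
After char 4 ('w'=48): chars_in_quartet=1 acc=0x30 bytes_emitted=3
After char 5 ('Z'=25): chars_in_quartet=2 acc=0xC19 bytes_emitted=3
After char 6 ('0'=52): chars_in_quartet=3 acc=0x30674 bytes_emitted=3
After char 7 ('x'=49): chars_in_quartet=4 acc=0xC19D31 -> emit C1 9D 31, reset; bytes_emitted=6
After char 8 ('J'=9): chars_in_quartet=1 acc=0x9 bytes_emitted=6
After char 9 ('5'=57): chars_in_quartet=2 acc=0x279 bytes_emitted=6
After char 10 ('g'=32): chars_in_quartet=3 acc=0x9E60 bytes_emitted=6
After char 11 ('M'=12): chars_in_quartet=4 acc=0x27980C -> emit 27 98 0C, reset; bytes_emitted=9

Answer: 22 6B AD C1 9D 31 27 98 0C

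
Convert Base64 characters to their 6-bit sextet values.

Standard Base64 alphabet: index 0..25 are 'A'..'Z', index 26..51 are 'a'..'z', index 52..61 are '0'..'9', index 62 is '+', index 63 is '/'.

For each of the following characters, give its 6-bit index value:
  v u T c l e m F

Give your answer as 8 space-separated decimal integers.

'v': a..z range, 26 + ord('v') − ord('a') = 47
'u': a..z range, 26 + ord('u') − ord('a') = 46
'T': A..Z range, ord('T') − ord('A') = 19
'c': a..z range, 26 + ord('c') − ord('a') = 28
'l': a..z range, 26 + ord('l') − ord('a') = 37
'e': a..z range, 26 + ord('e') − ord('a') = 30
'm': a..z range, 26 + ord('m') − ord('a') = 38
'F': A..Z range, ord('F') − ord('A') = 5

Answer: 47 46 19 28 37 30 38 5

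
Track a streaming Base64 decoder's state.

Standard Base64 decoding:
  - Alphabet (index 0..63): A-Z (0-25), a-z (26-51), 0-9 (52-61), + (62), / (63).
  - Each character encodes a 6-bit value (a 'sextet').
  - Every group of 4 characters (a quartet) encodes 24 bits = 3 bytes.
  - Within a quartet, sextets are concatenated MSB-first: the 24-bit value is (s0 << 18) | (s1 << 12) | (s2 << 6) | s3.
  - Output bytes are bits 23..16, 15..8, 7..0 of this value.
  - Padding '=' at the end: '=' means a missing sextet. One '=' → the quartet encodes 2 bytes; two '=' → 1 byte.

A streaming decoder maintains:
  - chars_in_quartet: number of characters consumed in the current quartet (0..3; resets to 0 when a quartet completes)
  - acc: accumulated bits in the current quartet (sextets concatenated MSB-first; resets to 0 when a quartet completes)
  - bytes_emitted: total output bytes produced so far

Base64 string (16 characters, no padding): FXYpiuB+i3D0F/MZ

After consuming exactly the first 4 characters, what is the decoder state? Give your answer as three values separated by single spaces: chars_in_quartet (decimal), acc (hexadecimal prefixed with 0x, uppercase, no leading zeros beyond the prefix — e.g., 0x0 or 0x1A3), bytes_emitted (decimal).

After char 0 ('F'=5): chars_in_quartet=1 acc=0x5 bytes_emitted=0
After char 1 ('X'=23): chars_in_quartet=2 acc=0x157 bytes_emitted=0
After char 2 ('Y'=24): chars_in_quartet=3 acc=0x55D8 bytes_emitted=0
After char 3 ('p'=41): chars_in_quartet=4 acc=0x157629 -> emit 15 76 29, reset; bytes_emitted=3

Answer: 0 0x0 3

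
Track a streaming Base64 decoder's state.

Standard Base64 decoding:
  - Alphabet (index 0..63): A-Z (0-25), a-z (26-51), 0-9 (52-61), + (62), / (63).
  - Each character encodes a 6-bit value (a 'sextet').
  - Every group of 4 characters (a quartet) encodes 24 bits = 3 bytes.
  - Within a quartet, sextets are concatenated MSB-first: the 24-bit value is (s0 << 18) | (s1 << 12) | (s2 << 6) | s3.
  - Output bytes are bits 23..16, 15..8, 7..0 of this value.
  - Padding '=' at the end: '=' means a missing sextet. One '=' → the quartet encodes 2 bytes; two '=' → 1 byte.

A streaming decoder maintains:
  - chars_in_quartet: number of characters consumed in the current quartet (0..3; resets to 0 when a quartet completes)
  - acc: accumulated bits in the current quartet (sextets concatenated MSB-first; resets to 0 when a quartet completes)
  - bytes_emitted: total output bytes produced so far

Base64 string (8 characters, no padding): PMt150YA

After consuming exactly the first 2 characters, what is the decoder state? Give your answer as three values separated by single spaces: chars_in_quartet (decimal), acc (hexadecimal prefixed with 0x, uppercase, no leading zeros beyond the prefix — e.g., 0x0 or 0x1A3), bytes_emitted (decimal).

Answer: 2 0x3CC 0

Derivation:
After char 0 ('P'=15): chars_in_quartet=1 acc=0xF bytes_emitted=0
After char 1 ('M'=12): chars_in_quartet=2 acc=0x3CC bytes_emitted=0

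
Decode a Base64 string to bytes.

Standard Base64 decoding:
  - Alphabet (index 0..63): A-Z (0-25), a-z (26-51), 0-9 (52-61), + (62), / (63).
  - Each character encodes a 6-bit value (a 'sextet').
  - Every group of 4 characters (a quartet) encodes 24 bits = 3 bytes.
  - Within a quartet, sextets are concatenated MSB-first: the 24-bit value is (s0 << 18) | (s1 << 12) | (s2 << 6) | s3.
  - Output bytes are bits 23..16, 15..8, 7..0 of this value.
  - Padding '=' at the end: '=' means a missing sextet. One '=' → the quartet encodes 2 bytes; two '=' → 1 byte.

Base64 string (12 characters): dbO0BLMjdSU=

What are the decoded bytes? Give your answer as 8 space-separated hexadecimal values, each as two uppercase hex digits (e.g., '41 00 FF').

Answer: 75 B3 B4 04 B3 23 75 25

Derivation:
After char 0 ('d'=29): chars_in_quartet=1 acc=0x1D bytes_emitted=0
After char 1 ('b'=27): chars_in_quartet=2 acc=0x75B bytes_emitted=0
After char 2 ('O'=14): chars_in_quartet=3 acc=0x1D6CE bytes_emitted=0
After char 3 ('0'=52): chars_in_quartet=4 acc=0x75B3B4 -> emit 75 B3 B4, reset; bytes_emitted=3
After char 4 ('B'=1): chars_in_quartet=1 acc=0x1 bytes_emitted=3
After char 5 ('L'=11): chars_in_quartet=2 acc=0x4B bytes_emitted=3
After char 6 ('M'=12): chars_in_quartet=3 acc=0x12CC bytes_emitted=3
After char 7 ('j'=35): chars_in_quartet=4 acc=0x4B323 -> emit 04 B3 23, reset; bytes_emitted=6
After char 8 ('d'=29): chars_in_quartet=1 acc=0x1D bytes_emitted=6
After char 9 ('S'=18): chars_in_quartet=2 acc=0x752 bytes_emitted=6
After char 10 ('U'=20): chars_in_quartet=3 acc=0x1D494 bytes_emitted=6
Padding '=': partial quartet acc=0x1D494 -> emit 75 25; bytes_emitted=8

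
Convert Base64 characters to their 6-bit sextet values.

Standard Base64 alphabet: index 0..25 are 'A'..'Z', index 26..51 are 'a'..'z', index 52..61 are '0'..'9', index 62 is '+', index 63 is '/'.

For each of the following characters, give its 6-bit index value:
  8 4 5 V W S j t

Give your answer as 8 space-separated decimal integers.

Answer: 60 56 57 21 22 18 35 45

Derivation:
'8': 0..9 range, 52 + ord('8') − ord('0') = 60
'4': 0..9 range, 52 + ord('4') − ord('0') = 56
'5': 0..9 range, 52 + ord('5') − ord('0') = 57
'V': A..Z range, ord('V') − ord('A') = 21
'W': A..Z range, ord('W') − ord('A') = 22
'S': A..Z range, ord('S') − ord('A') = 18
'j': a..z range, 26 + ord('j') − ord('a') = 35
't': a..z range, 26 + ord('t') − ord('a') = 45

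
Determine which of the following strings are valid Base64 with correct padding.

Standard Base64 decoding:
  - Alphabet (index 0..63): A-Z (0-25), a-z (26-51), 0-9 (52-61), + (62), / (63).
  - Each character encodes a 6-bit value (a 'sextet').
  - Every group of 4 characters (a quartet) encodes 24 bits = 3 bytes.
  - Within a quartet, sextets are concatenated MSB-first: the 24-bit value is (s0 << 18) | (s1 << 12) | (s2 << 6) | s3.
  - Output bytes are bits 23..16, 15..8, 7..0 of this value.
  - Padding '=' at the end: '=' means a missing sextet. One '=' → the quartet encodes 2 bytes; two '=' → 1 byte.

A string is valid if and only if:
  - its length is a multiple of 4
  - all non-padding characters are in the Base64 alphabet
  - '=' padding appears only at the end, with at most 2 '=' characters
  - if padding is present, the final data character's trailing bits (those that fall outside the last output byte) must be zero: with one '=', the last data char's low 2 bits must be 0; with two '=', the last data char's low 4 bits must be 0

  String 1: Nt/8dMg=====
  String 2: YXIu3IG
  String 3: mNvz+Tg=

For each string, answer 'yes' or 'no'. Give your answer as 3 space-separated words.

String 1: 'Nt/8dMg=====' → invalid (5 pad chars (max 2))
String 2: 'YXIu3IG' → invalid (len=7 not mult of 4)
String 3: 'mNvz+Tg=' → valid

Answer: no no yes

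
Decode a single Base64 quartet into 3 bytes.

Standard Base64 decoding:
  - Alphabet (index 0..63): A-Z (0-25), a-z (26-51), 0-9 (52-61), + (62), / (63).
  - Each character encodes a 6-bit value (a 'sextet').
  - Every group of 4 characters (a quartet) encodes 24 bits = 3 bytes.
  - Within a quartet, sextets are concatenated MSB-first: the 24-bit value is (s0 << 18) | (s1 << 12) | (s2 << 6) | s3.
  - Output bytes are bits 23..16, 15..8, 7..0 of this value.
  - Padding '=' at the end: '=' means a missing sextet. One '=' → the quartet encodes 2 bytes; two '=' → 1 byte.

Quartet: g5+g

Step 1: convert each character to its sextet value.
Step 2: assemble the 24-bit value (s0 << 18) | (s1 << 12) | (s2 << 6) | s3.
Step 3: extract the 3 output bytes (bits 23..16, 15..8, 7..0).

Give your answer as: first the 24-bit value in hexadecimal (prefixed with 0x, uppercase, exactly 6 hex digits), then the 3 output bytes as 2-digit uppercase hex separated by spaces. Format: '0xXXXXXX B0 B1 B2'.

Answer: 0x839FA0 83 9F A0

Derivation:
Sextets: g=32, 5=57, +=62, g=32
24-bit: (32<<18) | (57<<12) | (62<<6) | 32
      = 0x800000 | 0x039000 | 0x000F80 | 0x000020
      = 0x839FA0
Bytes: (v>>16)&0xFF=83, (v>>8)&0xFF=9F, v&0xFF=A0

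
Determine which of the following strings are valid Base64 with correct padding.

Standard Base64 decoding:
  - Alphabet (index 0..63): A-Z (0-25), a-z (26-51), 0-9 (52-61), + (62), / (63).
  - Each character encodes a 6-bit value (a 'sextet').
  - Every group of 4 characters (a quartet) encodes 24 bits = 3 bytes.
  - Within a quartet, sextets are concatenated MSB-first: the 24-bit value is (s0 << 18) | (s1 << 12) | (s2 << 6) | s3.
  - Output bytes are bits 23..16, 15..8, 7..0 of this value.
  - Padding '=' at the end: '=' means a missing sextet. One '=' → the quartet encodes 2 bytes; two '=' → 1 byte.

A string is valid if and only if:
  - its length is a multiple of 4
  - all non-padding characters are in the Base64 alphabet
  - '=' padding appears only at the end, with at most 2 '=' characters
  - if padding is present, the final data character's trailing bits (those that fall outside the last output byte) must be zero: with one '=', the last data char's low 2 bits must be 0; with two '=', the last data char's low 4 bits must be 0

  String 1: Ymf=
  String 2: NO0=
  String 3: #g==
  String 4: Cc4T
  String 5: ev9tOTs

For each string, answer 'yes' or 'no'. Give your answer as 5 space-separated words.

Answer: no yes no yes no

Derivation:
String 1: 'Ymf=' → invalid (bad trailing bits)
String 2: 'NO0=' → valid
String 3: '#g==' → invalid (bad char(s): ['#'])
String 4: 'Cc4T' → valid
String 5: 'ev9tOTs' → invalid (len=7 not mult of 4)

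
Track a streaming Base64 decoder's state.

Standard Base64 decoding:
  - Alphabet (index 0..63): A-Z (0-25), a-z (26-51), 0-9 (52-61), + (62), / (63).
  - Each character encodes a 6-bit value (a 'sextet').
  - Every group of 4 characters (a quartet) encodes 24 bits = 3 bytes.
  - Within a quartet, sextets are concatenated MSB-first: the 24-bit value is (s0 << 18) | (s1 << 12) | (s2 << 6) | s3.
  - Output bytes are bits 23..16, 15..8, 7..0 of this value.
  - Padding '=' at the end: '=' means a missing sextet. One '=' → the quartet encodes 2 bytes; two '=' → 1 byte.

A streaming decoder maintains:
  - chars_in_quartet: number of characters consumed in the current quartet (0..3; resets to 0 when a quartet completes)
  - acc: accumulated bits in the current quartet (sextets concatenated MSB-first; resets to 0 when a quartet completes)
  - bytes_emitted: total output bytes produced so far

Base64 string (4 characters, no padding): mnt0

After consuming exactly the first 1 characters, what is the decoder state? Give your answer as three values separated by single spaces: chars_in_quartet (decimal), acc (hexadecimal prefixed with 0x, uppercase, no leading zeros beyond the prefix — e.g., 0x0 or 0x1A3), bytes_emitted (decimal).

Answer: 1 0x26 0

Derivation:
After char 0 ('m'=38): chars_in_quartet=1 acc=0x26 bytes_emitted=0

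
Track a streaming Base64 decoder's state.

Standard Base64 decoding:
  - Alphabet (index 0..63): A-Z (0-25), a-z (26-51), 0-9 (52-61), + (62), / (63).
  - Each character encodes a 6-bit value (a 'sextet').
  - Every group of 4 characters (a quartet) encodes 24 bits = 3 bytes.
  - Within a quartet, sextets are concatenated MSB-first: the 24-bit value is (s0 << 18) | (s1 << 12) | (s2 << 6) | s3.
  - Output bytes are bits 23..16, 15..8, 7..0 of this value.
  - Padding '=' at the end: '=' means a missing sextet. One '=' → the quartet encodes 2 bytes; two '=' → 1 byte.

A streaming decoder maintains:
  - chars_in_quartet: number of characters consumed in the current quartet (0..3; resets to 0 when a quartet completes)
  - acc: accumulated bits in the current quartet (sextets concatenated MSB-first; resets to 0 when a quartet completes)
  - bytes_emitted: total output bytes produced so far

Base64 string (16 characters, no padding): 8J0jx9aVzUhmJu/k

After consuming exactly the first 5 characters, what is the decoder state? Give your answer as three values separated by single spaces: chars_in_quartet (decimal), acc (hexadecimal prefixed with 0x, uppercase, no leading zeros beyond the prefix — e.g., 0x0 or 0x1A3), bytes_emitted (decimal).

After char 0 ('8'=60): chars_in_quartet=1 acc=0x3C bytes_emitted=0
After char 1 ('J'=9): chars_in_quartet=2 acc=0xF09 bytes_emitted=0
After char 2 ('0'=52): chars_in_quartet=3 acc=0x3C274 bytes_emitted=0
After char 3 ('j'=35): chars_in_quartet=4 acc=0xF09D23 -> emit F0 9D 23, reset; bytes_emitted=3
After char 4 ('x'=49): chars_in_quartet=1 acc=0x31 bytes_emitted=3

Answer: 1 0x31 3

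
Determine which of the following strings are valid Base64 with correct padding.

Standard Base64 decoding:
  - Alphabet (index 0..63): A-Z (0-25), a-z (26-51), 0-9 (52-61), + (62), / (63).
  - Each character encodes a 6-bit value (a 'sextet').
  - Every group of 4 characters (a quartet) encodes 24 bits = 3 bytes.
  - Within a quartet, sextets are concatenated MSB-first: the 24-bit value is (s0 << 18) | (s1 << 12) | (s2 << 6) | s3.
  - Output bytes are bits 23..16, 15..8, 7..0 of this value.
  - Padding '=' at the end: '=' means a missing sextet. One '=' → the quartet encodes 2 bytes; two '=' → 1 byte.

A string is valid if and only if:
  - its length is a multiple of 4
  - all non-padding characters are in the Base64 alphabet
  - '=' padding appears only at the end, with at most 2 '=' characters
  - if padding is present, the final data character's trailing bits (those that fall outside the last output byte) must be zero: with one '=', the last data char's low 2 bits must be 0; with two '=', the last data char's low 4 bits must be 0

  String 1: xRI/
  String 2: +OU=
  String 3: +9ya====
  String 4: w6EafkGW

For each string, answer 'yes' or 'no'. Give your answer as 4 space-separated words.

Answer: yes yes no yes

Derivation:
String 1: 'xRI/' → valid
String 2: '+OU=' → valid
String 3: '+9ya====' → invalid (4 pad chars (max 2))
String 4: 'w6EafkGW' → valid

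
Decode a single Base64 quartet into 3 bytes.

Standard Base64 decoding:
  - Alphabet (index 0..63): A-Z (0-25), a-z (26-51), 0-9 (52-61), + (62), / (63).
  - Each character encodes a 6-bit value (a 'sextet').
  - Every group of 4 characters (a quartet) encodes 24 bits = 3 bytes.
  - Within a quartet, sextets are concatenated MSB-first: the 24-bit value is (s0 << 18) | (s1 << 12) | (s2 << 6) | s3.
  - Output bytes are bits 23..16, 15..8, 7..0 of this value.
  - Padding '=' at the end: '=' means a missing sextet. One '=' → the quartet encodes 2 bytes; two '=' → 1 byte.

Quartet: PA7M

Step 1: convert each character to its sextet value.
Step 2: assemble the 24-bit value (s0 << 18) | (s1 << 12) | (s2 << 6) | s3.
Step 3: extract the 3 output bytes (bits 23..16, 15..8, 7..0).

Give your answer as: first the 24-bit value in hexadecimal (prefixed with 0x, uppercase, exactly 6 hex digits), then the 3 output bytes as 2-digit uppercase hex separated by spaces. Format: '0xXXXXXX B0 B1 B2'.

Sextets: P=15, A=0, 7=59, M=12
24-bit: (15<<18) | (0<<12) | (59<<6) | 12
      = 0x3C0000 | 0x000000 | 0x000EC0 | 0x00000C
      = 0x3C0ECC
Bytes: (v>>16)&0xFF=3C, (v>>8)&0xFF=0E, v&0xFF=CC

Answer: 0x3C0ECC 3C 0E CC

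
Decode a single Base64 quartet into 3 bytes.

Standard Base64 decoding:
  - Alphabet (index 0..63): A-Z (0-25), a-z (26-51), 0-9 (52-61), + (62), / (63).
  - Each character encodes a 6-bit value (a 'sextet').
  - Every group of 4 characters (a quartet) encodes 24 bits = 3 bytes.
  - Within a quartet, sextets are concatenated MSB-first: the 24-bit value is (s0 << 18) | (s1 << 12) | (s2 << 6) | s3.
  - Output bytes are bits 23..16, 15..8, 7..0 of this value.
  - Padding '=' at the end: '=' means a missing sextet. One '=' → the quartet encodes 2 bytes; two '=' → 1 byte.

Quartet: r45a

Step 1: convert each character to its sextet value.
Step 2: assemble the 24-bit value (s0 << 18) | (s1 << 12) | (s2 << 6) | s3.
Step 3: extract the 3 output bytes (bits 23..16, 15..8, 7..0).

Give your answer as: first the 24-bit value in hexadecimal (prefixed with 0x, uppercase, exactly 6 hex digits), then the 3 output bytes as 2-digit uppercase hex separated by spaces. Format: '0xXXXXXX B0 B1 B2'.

Sextets: r=43, 4=56, 5=57, a=26
24-bit: (43<<18) | (56<<12) | (57<<6) | 26
      = 0xAC0000 | 0x038000 | 0x000E40 | 0x00001A
      = 0xAF8E5A
Bytes: (v>>16)&0xFF=AF, (v>>8)&0xFF=8E, v&0xFF=5A

Answer: 0xAF8E5A AF 8E 5A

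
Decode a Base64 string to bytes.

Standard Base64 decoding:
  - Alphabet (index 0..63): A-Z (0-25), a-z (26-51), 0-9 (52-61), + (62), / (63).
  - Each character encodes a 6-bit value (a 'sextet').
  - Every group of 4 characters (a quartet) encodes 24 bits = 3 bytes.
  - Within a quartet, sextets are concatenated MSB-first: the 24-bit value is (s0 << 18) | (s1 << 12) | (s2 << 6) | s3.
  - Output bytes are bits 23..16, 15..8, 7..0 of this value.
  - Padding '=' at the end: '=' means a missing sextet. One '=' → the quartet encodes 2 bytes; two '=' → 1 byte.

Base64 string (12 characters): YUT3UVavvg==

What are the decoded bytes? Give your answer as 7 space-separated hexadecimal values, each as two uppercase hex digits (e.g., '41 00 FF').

Answer: 61 44 F7 51 56 AF BE

Derivation:
After char 0 ('Y'=24): chars_in_quartet=1 acc=0x18 bytes_emitted=0
After char 1 ('U'=20): chars_in_quartet=2 acc=0x614 bytes_emitted=0
After char 2 ('T'=19): chars_in_quartet=3 acc=0x18513 bytes_emitted=0
After char 3 ('3'=55): chars_in_quartet=4 acc=0x6144F7 -> emit 61 44 F7, reset; bytes_emitted=3
After char 4 ('U'=20): chars_in_quartet=1 acc=0x14 bytes_emitted=3
After char 5 ('V'=21): chars_in_quartet=2 acc=0x515 bytes_emitted=3
After char 6 ('a'=26): chars_in_quartet=3 acc=0x1455A bytes_emitted=3
After char 7 ('v'=47): chars_in_quartet=4 acc=0x5156AF -> emit 51 56 AF, reset; bytes_emitted=6
After char 8 ('v'=47): chars_in_quartet=1 acc=0x2F bytes_emitted=6
After char 9 ('g'=32): chars_in_quartet=2 acc=0xBE0 bytes_emitted=6
Padding '==': partial quartet acc=0xBE0 -> emit BE; bytes_emitted=7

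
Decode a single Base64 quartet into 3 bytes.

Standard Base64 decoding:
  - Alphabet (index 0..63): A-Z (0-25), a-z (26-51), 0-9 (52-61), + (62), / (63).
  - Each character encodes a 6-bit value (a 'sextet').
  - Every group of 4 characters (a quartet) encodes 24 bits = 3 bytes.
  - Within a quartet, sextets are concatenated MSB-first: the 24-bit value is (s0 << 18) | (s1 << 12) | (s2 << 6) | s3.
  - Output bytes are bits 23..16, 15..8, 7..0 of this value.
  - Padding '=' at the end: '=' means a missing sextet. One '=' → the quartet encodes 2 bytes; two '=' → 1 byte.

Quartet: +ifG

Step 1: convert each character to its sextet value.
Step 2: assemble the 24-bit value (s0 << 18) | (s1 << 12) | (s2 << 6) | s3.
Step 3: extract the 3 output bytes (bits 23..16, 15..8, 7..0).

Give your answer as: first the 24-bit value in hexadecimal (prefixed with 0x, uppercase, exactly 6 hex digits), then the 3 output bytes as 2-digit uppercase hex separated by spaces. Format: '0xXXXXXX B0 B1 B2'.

Answer: 0xFA27C6 FA 27 C6

Derivation:
Sextets: +=62, i=34, f=31, G=6
24-bit: (62<<18) | (34<<12) | (31<<6) | 6
      = 0xF80000 | 0x022000 | 0x0007C0 | 0x000006
      = 0xFA27C6
Bytes: (v>>16)&0xFF=FA, (v>>8)&0xFF=27, v&0xFF=C6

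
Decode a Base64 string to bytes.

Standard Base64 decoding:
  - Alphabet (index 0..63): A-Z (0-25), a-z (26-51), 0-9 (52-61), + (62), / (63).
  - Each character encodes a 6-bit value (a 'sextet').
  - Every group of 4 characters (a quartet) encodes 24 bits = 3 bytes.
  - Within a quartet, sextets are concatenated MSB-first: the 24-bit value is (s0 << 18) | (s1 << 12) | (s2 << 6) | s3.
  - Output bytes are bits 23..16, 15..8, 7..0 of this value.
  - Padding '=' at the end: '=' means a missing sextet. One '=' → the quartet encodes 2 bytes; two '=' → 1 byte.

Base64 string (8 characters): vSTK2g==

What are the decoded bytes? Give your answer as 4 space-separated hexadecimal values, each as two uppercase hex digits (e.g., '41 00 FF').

After char 0 ('v'=47): chars_in_quartet=1 acc=0x2F bytes_emitted=0
After char 1 ('S'=18): chars_in_quartet=2 acc=0xBD2 bytes_emitted=0
After char 2 ('T'=19): chars_in_quartet=3 acc=0x2F493 bytes_emitted=0
After char 3 ('K'=10): chars_in_quartet=4 acc=0xBD24CA -> emit BD 24 CA, reset; bytes_emitted=3
After char 4 ('2'=54): chars_in_quartet=1 acc=0x36 bytes_emitted=3
After char 5 ('g'=32): chars_in_quartet=2 acc=0xDA0 bytes_emitted=3
Padding '==': partial quartet acc=0xDA0 -> emit DA; bytes_emitted=4

Answer: BD 24 CA DA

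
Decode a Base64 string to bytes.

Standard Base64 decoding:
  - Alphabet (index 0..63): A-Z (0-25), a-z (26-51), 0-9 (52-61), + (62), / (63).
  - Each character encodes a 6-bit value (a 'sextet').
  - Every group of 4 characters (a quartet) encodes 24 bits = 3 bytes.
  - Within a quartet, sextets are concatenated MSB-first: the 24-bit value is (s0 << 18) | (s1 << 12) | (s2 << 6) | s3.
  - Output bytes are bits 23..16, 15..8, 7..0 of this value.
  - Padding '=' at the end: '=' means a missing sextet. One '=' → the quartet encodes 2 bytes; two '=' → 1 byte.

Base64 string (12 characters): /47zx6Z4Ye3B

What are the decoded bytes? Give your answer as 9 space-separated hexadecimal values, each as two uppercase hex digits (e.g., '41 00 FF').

After char 0 ('/'=63): chars_in_quartet=1 acc=0x3F bytes_emitted=0
After char 1 ('4'=56): chars_in_quartet=2 acc=0xFF8 bytes_emitted=0
After char 2 ('7'=59): chars_in_quartet=3 acc=0x3FE3B bytes_emitted=0
After char 3 ('z'=51): chars_in_quartet=4 acc=0xFF8EF3 -> emit FF 8E F3, reset; bytes_emitted=3
After char 4 ('x'=49): chars_in_quartet=1 acc=0x31 bytes_emitted=3
After char 5 ('6'=58): chars_in_quartet=2 acc=0xC7A bytes_emitted=3
After char 6 ('Z'=25): chars_in_quartet=3 acc=0x31E99 bytes_emitted=3
After char 7 ('4'=56): chars_in_quartet=4 acc=0xC7A678 -> emit C7 A6 78, reset; bytes_emitted=6
After char 8 ('Y'=24): chars_in_quartet=1 acc=0x18 bytes_emitted=6
After char 9 ('e'=30): chars_in_quartet=2 acc=0x61E bytes_emitted=6
After char 10 ('3'=55): chars_in_quartet=3 acc=0x187B7 bytes_emitted=6
After char 11 ('B'=1): chars_in_quartet=4 acc=0x61EDC1 -> emit 61 ED C1, reset; bytes_emitted=9

Answer: FF 8E F3 C7 A6 78 61 ED C1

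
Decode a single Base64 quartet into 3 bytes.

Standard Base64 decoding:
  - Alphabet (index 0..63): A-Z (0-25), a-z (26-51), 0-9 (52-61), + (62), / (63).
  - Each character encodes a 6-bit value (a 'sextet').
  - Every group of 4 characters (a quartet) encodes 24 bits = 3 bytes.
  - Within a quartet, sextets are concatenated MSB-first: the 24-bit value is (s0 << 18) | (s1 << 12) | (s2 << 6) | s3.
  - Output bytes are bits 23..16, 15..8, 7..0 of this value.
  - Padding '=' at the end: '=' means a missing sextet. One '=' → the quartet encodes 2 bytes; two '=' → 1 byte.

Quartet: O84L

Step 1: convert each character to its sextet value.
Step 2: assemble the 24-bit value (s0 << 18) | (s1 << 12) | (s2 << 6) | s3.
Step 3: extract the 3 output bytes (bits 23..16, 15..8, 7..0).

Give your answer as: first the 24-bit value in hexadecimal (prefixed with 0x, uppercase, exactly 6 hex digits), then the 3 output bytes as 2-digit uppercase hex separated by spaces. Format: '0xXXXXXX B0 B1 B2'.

Answer: 0x3BCE0B 3B CE 0B

Derivation:
Sextets: O=14, 8=60, 4=56, L=11
24-bit: (14<<18) | (60<<12) | (56<<6) | 11
      = 0x380000 | 0x03C000 | 0x000E00 | 0x00000B
      = 0x3BCE0B
Bytes: (v>>16)&0xFF=3B, (v>>8)&0xFF=CE, v&0xFF=0B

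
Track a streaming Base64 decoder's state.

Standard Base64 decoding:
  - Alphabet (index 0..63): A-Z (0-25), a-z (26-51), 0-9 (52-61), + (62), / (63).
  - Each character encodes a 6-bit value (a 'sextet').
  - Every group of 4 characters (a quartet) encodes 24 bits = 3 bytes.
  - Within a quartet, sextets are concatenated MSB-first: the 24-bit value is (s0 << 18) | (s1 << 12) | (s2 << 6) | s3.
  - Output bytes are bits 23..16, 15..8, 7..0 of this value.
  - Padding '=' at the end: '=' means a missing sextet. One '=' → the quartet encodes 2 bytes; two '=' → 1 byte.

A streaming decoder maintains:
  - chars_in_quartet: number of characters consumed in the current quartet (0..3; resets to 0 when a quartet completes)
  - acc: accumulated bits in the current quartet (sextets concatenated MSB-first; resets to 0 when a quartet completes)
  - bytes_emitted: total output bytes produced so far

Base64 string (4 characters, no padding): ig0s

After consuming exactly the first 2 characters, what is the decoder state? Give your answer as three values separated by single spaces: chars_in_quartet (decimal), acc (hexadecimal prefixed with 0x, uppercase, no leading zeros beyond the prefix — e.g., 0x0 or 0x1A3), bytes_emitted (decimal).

After char 0 ('i'=34): chars_in_quartet=1 acc=0x22 bytes_emitted=0
After char 1 ('g'=32): chars_in_quartet=2 acc=0x8A0 bytes_emitted=0

Answer: 2 0x8A0 0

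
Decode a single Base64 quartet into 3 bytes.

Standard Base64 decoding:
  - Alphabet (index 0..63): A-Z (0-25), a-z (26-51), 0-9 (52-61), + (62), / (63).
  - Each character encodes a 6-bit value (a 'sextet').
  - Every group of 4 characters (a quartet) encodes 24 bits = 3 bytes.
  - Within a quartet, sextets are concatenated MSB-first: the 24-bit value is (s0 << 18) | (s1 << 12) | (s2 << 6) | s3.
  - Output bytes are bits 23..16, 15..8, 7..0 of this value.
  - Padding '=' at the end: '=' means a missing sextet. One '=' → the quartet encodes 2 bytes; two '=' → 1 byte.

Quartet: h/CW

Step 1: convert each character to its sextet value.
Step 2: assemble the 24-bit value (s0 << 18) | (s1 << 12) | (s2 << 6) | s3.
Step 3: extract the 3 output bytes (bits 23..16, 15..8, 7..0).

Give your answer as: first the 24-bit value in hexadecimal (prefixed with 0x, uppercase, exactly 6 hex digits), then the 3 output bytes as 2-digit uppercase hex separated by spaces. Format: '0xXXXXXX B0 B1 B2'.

Sextets: h=33, /=63, C=2, W=22
24-bit: (33<<18) | (63<<12) | (2<<6) | 22
      = 0x840000 | 0x03F000 | 0x000080 | 0x000016
      = 0x87F096
Bytes: (v>>16)&0xFF=87, (v>>8)&0xFF=F0, v&0xFF=96

Answer: 0x87F096 87 F0 96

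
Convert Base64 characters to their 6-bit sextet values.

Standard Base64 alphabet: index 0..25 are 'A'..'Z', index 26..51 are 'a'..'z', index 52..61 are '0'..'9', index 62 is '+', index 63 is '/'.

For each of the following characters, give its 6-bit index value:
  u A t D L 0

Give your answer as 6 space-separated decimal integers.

'u': a..z range, 26 + ord('u') − ord('a') = 46
'A': A..Z range, ord('A') − ord('A') = 0
't': a..z range, 26 + ord('t') − ord('a') = 45
'D': A..Z range, ord('D') − ord('A') = 3
'L': A..Z range, ord('L') − ord('A') = 11
'0': 0..9 range, 52 + ord('0') − ord('0') = 52

Answer: 46 0 45 3 11 52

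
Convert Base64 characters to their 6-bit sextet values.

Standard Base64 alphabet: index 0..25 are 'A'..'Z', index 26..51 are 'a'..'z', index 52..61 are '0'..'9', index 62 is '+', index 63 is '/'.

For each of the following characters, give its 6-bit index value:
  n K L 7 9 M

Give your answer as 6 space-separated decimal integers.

Answer: 39 10 11 59 61 12

Derivation:
'n': a..z range, 26 + ord('n') − ord('a') = 39
'K': A..Z range, ord('K') − ord('A') = 10
'L': A..Z range, ord('L') − ord('A') = 11
'7': 0..9 range, 52 + ord('7') − ord('0') = 59
'9': 0..9 range, 52 + ord('9') − ord('0') = 61
'M': A..Z range, ord('M') − ord('A') = 12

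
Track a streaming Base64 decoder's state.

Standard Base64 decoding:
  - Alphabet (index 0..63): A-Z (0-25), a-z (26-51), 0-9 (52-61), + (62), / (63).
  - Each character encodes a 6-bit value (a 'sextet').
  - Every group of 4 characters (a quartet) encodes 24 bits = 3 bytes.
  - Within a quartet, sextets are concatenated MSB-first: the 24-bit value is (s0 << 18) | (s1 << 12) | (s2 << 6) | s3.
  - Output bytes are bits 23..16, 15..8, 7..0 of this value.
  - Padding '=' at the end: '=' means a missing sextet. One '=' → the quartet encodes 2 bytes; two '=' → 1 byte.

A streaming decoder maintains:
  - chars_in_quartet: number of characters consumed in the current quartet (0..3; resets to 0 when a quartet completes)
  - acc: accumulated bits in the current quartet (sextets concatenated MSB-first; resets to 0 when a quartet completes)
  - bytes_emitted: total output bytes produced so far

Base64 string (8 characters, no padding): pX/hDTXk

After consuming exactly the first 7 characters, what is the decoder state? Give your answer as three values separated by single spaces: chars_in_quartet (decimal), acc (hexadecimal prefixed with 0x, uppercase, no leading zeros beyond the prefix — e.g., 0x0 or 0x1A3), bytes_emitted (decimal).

After char 0 ('p'=41): chars_in_quartet=1 acc=0x29 bytes_emitted=0
After char 1 ('X'=23): chars_in_quartet=2 acc=0xA57 bytes_emitted=0
After char 2 ('/'=63): chars_in_quartet=3 acc=0x295FF bytes_emitted=0
After char 3 ('h'=33): chars_in_quartet=4 acc=0xA57FE1 -> emit A5 7F E1, reset; bytes_emitted=3
After char 4 ('D'=3): chars_in_quartet=1 acc=0x3 bytes_emitted=3
After char 5 ('T'=19): chars_in_quartet=2 acc=0xD3 bytes_emitted=3
After char 6 ('X'=23): chars_in_quartet=3 acc=0x34D7 bytes_emitted=3

Answer: 3 0x34D7 3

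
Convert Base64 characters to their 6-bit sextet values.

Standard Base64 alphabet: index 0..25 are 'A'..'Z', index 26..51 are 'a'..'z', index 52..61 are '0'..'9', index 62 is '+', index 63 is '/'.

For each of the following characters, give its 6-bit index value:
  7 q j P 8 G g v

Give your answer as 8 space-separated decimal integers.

Answer: 59 42 35 15 60 6 32 47

Derivation:
'7': 0..9 range, 52 + ord('7') − ord('0') = 59
'q': a..z range, 26 + ord('q') − ord('a') = 42
'j': a..z range, 26 + ord('j') − ord('a') = 35
'P': A..Z range, ord('P') − ord('A') = 15
'8': 0..9 range, 52 + ord('8') − ord('0') = 60
'G': A..Z range, ord('G') − ord('A') = 6
'g': a..z range, 26 + ord('g') − ord('a') = 32
'v': a..z range, 26 + ord('v') − ord('a') = 47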